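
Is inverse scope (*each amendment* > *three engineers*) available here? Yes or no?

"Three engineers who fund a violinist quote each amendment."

Yes

The relative clause *who fund a violinist* modifies *three engineers*, but *each amendment* is not inside that relative clause — it is an argument of the matrix verb.
Since no island is crossed, the inverse ordering is licensed alongside surface scope.
The sentence is scopally ambiguous between *three engineers* > *each amendment* and *each amendment* > *three engineers*.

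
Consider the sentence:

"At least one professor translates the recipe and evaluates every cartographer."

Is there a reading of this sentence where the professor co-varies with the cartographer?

No

This is the *every cartographer* > *at least one professor* reading.
Structurally, *every cartographer* is inside one conjunct of the coordinate structure (*evaluates every cartographer*).
A quantifier cannot raise out of one conjunct of a coordination across the whole coordinate structure — the CSC applies to QR.
So *every cartographer* cannot raise high enough to outscope *at least one professor*; only the surface ordering *at least one professor* > *every cartographer* is available.
(Only the surface reading survives: one fixed professor with respect to all the relevant cartographers.)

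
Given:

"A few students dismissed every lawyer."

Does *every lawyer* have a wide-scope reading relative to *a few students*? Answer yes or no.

Both DPs are arguments of the same predicate; there is no clause or island boundary between them.
No island intervenes, so both surface and inverse scope are derivable.
So *every lawyer* > *a few students* is among the available readings.

Yes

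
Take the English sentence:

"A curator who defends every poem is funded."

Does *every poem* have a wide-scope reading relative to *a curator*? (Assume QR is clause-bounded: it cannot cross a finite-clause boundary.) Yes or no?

No

Structurally, *every poem* is inside the relative clause *who defends every poem*.
Quantifiers inside a relative clause are trapped there; the RC boundary blocks QR.
So *every poem* cannot raise to a position above *a curator*.
(Only the surface reading survives: one fixed curator with respect to all the relevant poems.)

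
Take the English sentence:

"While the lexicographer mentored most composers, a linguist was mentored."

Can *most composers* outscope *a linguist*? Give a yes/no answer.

No

Structurally, *most composers* is inside the adjunct clause *while the lexicographer mentored most composers*.
Adverbial clauses are not L-marked, so they are barriers for QR — the quantifier cannot escape the adjunct.
So the wide-scope reading for *most composers* is blocked.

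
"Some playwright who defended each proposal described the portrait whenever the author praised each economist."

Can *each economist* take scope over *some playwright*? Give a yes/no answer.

No

The DP *each economist* is contained in the adjunct clause *whenever the author praised each economist*.
Adverbial clauses are not L-marked, so they are barriers for QR — the quantifier cannot escape the adjunct.
So *each economist* cannot raise to a position above *some playwright*.
(Only the surface reading survives: one fixed playwright with respect to all the relevant economists.)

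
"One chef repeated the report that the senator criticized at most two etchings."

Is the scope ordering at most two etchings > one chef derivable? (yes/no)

No

The target quantifier *at most two etchings* is part of the complex NP *the report that the senator criticized at most two etchings*.
A that-clause complement to a noun is an island; QR cannot cross the NP boundary.
So the wide-scope reading for *at most two etchings* is blocked.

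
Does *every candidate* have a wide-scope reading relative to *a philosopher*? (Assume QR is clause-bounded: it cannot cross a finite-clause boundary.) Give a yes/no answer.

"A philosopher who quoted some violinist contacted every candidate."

Yes

*every candidate* is a matrix argument; only *a philosopher* is modified by the relative clause *who quoted some violinist*, so the RC island is irrelevant to the target quantifier.
Since no island is crossed, the inverse ordering is licensed alongside surface scope.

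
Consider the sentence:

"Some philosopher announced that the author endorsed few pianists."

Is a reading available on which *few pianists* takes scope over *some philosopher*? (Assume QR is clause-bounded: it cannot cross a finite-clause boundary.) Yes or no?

No

*few pianists* sits inside the finite complement clause *that the author endorsed few pianists*.
Given the clause-boundedness assumption, QR cannot cross the finite CP into the matrix.
The inverse ordering *few pianists* > *some philosopher* is therefore underivable.
(Only the surface reading survives: one fixed philosopher with respect to all the relevant pianists.)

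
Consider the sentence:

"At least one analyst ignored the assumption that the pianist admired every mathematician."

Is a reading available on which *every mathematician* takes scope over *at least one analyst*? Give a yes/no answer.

No

*every mathematician* occurs within the complex NP *the assumption that the pianist admired every mathematician*.
The complex NP is opaque for QR — the quantifier is frozen inside the noun's complement.
So the wide-scope reading for *every mathematician* is blocked.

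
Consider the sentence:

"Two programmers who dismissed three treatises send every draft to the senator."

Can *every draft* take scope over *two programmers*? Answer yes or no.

Yes

Although the sentence contains a relative clause (*who dismissed three treatises*), *every draft* is outside it, in the matrix VP.
Ordinary QR to a clause-peripheral position gives the wide-scope LF for the lower DP.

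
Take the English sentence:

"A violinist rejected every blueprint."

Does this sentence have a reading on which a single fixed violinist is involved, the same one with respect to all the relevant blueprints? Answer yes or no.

Yes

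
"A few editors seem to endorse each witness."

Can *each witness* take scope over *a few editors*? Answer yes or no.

Raising constructions are monoclausal for scope purposes; *each witness* is not separated from *a few editors* by any island.
Since no island is crossed, the inverse ordering is licensed alongside surface scope.
So *each witness* > *a few editors* is among the available readings.

Yes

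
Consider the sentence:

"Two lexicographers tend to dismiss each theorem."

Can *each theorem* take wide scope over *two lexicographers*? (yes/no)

Infinitival complements of raising predicates do not block QR; *each theorem* and *two lexicographers* are effectively clausemates.
Since no island is crossed, the inverse ordering is licensed alongside surface scope.

Yes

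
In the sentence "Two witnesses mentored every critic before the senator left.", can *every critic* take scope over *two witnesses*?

Yes

The adjunct clause does not contain *every critic*, which is the matrix object.
With no island boundary between them, the object can take inverse scope over the subject via ordinary QR within the clause.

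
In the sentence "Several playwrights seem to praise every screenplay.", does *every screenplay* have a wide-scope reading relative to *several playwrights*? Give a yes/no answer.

Yes

The matrix predicate is a raising verb, whose infinitival complement is not a scope island — *every screenplay* can QR into the matrix clause.
QR within a single clause is free, so the lower quantifier may take scope over the higher one.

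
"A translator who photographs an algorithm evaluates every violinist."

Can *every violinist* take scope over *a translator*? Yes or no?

Yes

The relative clause *who photographs an algorithm* modifies *a translator*, but *every violinist* is not inside that relative clause — it is an argument of the matrix verb.
No island intervenes, so both surface and inverse scope are derivable.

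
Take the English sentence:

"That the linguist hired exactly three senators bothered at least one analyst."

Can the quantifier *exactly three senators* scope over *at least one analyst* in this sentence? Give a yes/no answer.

The DP *exactly three senators* is contained in the sentential subject *that the linguist hired exactly three senators*.
Subjects — clausal subjects included — are islands for extraction, and QR is no exception.
*exactly three senators* is confined to the island and cannot take scope over *at least one analyst*.

No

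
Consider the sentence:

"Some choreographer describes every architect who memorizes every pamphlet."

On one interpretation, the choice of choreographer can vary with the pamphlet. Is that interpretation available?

No

The described interpretation is the *every pamphlet* > *some choreographer* scoping.
The DP *every pamphlet* is contained in the relative clause *who memorizes every pamphlet* modifying *every architect*.
A relative clause is a scope island — quantifier raising cannot cross its boundary.
*every pamphlet* > *some choreographer* would require crossing that boundary, which is illicit.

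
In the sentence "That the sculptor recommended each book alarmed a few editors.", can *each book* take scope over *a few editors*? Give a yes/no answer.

The DP *each book* is contained in the sentential subject *that the sculptor recommended each book*.
Subjects — clausal subjects included — are islands for extraction, and QR is no exception.
The ordering *each book* > *a few editors* is therefore underivable.

No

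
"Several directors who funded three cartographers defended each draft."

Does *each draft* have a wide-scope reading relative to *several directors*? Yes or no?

Yes

*each draft* sits in the matrix clause, not in the relative clause on *several directors*.
Nothing blocks QR of the lower DP to a position above the higher one, so inverse scope is available.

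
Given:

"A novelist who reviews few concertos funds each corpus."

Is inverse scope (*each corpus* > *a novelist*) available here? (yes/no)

The RC *who reviews few concertos* is an island, but *each corpus* is not inside it — it is the matrix object, a clausemate of *a novelist*.
Since no island is crossed, the inverse ordering is licensed alongside surface scope.

Yes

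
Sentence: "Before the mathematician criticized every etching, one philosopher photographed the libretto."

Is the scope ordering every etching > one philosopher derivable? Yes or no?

*every etching* sits inside the adjunct clause *before the mathematician criticized every etching*.
Adjuncts are opaque for quantifier raising; a quantifier in an adjunct stays inside it.
So the wide-scope reading for *every etching* is blocked.

No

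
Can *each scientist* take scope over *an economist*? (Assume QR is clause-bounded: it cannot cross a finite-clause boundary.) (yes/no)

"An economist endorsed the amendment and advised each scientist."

No

*each scientist* sits inside one conjunct of the coordinate structure (*advised each scientist*).
Coordinate structures are islands for non-across-the-board movement, QR included.
So the wide-scope reading for *each scientist* is blocked.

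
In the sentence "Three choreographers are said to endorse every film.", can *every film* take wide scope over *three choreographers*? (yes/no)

Yes

Infinitival complements of raising predicates do not block QR; *every film* and *three choreographers* are effectively clausemates.
Clause-internal QR can adjoin the lower DP above the subject, yielding the inverse reading.
The sentence is scopally ambiguous between *three choreographers* > *every film* and *every film* > *three choreographers*.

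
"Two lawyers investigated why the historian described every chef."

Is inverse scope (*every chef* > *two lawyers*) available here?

Structurally, *every chef* is inside the embedded question *why the historian described every chef*.
QR across an interrogative CP boundary is ruled out as a wh-island violation.
So the wide-scope reading for *every chef* is blocked.

No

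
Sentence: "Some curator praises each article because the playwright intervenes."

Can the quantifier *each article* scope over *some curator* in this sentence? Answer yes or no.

Yes

The adjunct clause does not contain *each article*, which is the matrix object.
QR within a single clause is free, so the lower quantifier may take scope over the higher one.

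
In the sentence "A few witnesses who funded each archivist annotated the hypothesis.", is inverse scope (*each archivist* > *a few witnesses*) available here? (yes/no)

*each archivist* occurs within the relative clause *who funded each archivist*.
Quantifiers inside a relative clause are trapped there; the RC boundary blocks QR.
So *each archivist* cannot raise to a position above *a few witnesses*.

No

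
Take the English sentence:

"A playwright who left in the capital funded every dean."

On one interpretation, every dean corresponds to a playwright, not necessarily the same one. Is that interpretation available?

Yes

The paraphrase describes the scope ordering *every dean* > *a playwright*.
The relative clause *who left in the capital* modifies *a playwright*, but *every dean* is not inside that relative clause — it is an argument of the matrix verb.
Clause-internal QR can adjoin the lower DP above the subject, yielding the inverse reading.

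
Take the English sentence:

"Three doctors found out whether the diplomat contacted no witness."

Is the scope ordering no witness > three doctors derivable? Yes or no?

No

*no witness* occurs within the embedded question *whether the diplomat contacted no witness*.
QR across an interrogative CP boundary is ruled out as a wh-island violation.
So *no witness* cannot raise to a position above *three doctors*.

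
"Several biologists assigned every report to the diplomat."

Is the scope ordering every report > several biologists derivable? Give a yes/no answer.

Yes

Both DPs are arguments of the same predicate; there is no clause or island boundary between them.
QR within a single clause is free, so the lower quantifier may take scope over the higher one.
So *every report* > *several biologists* is among the available readings.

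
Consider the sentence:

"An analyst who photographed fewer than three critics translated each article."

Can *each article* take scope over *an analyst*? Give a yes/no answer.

*each article* sits in the matrix clause, not in the relative clause on *an analyst*.
Clause-internal QR can adjoin the lower DP above the subject, yielding the inverse reading.

Yes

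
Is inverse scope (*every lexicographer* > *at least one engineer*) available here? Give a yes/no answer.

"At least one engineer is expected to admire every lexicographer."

*every lexicographer* is the object of the infinitival complement of a raising predicate; raising infinitives are transparent for QR, so the two DPs are in effect clausemates.
With no island boundary between them, the object can take inverse scope over the subject via ordinary QR within the clause.
The sentence is scopally ambiguous between *at least one engineer* > *every lexicographer* and *every lexicographer* > *at least one engineer*.

Yes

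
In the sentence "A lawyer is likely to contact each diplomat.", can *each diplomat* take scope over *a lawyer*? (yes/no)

Yes

Infinitival complements of raising predicates do not block QR; *each diplomat* and *a lawyer* are effectively clausemates.
QR within a single clause is free, so the lower quantifier may take scope over the higher one.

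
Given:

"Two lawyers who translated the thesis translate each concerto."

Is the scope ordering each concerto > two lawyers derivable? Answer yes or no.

Yes

*each concerto* sits in the matrix clause, not in the relative clause on *two lawyers*.
Since no island is crossed, the inverse ordering is licensed alongside surface scope.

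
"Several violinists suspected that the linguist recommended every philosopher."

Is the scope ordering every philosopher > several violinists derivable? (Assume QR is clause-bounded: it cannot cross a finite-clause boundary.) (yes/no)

No

Structurally, *every philosopher* is inside the finite complement clause *that the linguist recommended every philosopher*.
QR is clause-bounded, so the finite complement is a scope island for the embedded quantifier.
So *every philosopher* cannot raise high enough to outscope *several violinists*; only the surface ordering *several violinists* > *every philosopher* is available.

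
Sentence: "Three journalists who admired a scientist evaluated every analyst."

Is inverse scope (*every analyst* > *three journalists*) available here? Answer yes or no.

Although the sentence contains a relative clause (*who admired a scientist*), *every analyst* is outside it, in the matrix VP.
No island intervenes, so both surface and inverse scope are derivable.

Yes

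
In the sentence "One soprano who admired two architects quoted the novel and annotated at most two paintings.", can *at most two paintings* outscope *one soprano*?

No

The DP *at most two paintings* is contained in one conjunct of the coordinate structure (*annotated at most two paintings*).
The Coordinate Structure Constraint blocks movement (including QR) out of a single conjunct.
So *at most two paintings* cannot raise to a position above *one soprano*.
(Only the surface reading survives: one fixed soprano with respect to all the relevant paintings.)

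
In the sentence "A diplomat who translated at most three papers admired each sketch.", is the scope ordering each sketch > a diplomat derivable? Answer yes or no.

Yes

The relative clause *who translated at most three papers* modifies *a diplomat*, but *each sketch* is not inside that relative clause — it is an argument of the matrix verb.
Since no island is crossed, the inverse ordering is licensed alongside surface scope.
So *each sketch* > *a diplomat* is among the available readings.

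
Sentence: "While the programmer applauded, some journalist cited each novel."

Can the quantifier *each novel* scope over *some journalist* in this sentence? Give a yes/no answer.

The adjunct island is irrelevant here — *each novel* and *some journalist* are both in the matrix clause.
Nothing blocks QR of the lower DP to a position above the higher one, so inverse scope is available.
Both orderings are possible: *some journalist* > *each novel* and *each novel* > *some journalist*.

Yes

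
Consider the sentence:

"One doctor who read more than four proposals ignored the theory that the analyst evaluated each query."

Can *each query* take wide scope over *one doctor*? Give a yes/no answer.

*each query* sits inside the complex NP *the theory that the analyst evaluated each query*.
A that-clause complement to a noun is an island; QR cannot cross the NP boundary.
Hence only narrow scope for *each query* (under *one doctor*) survives.

No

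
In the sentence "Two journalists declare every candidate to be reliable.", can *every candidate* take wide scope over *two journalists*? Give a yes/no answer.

Yes

*every candidate* is an ECM subject; ECM complements are not islands, and the embedded quantifier may take matrix scope.
With no island boundary between them, the object can take inverse scope over the subject via ordinary QR within the clause.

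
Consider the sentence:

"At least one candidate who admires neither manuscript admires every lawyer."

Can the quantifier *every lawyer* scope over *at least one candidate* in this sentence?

Yes

The RC *who admires neither manuscript* is an island, but *every lawyer* is not inside it — it is the matrix object, a clausemate of *at least one candidate*.
With no island boundary between them, the object can take inverse scope over the subject via ordinary QR within the clause.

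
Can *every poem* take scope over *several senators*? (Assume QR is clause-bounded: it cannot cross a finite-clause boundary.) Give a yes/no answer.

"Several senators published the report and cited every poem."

No

*every poem* occurs within one conjunct of the coordinate structure (*cited every poem*).
QR out of a conjunct would have to apply non-ATB, which the CSC forbids.
So *every poem* cannot raise to a position above *several senators*.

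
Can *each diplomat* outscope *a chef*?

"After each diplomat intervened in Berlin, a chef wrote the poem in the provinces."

Structurally, *each diplomat* is inside the adjunct clause *after each diplomat intervened in Berlin*.
Scope out of an adjunct clause is unavailable: QR respects the adjunct-island constraint.
The ordering *each diplomat* > *a chef* is therefore underivable.

No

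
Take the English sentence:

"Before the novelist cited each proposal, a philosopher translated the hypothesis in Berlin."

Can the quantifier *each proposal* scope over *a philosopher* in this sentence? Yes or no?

No

Structurally, *each proposal* is inside the adjunct clause *before the novelist cited each proposal*.
Since the clause is an adjunct (not a complement), the Adjunct Condition blocks QR across its edge.
So the wide-scope reading for *each proposal* is blocked.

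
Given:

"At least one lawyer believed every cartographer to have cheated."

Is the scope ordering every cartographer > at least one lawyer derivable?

*every cartographer* is an ECM subject; ECM complements are not islands, and the embedded quantifier may take matrix scope.
Ordinary QR to a clause-peripheral position gives the wide-scope LF for the lower DP.
So *every cartographer* > *at least one lawyer* is among the available readings.

Yes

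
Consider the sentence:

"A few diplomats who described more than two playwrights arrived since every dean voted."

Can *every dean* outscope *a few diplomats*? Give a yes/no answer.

The target quantifier *every dean* is part of the adjunct clause *since every dean voted*.
Adjunct clauses are scope islands: a quantifier inside an adjunct cannot raise into the matrix clause.
Hence only narrow scope for *every dean* (under *a few diplomats*) survives.

No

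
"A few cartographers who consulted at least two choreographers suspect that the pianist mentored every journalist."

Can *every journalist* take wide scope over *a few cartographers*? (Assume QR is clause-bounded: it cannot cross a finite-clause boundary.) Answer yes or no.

No

*every journalist* sits inside the finite complement clause *that the pianist mentored every journalist*.
QR is clause-bounded, so the finite complement is a scope island for the embedded quantifier.
So *every journalist* cannot raise to a position above *a few cartographers*.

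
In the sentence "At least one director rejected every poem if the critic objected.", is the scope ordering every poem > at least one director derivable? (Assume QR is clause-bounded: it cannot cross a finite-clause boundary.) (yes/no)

Yes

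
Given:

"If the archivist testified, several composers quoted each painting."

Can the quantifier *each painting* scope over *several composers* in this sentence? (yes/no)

The adjunct clause does not contain *each painting*, which is the matrix object.
Since no island is crossed, the inverse ordering is licensed alongside surface scope.

Yes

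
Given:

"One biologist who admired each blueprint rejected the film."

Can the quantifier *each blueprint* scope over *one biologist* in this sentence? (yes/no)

No

The target quantifier *each blueprint* is part of the relative clause *who admired each blueprint*.
Relative clauses block scope extraction: QR cannot target a position outside the modified NP.
So the wide-scope reading for *each blueprint* is blocked.
(Only the surface reading survives: one fixed biologist with respect to all the relevant blueprints.)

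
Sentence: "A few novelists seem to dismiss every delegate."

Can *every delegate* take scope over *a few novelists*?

Yes

*every delegate* is the object of the infinitival complement of a raising predicate; raising infinitives are transparent for QR, so the two DPs are in effect clausemates.
Ordinary QR to a clause-peripheral position gives the wide-scope LF for the lower DP.
Both orderings are possible: *a few novelists* > *every delegate* and *every delegate* > *a few novelists*.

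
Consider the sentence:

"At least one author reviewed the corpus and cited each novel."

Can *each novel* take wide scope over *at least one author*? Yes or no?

No

*each novel* occurs within one conjunct of the coordinate structure (*cited each novel*).
The Coordinate Structure Constraint blocks movement (including QR) out of a single conjunct.
There is no licit LF on which *each novel* c-commands *at least one author*.
(Only the surface reading survives: one fixed author with respect to all the relevant novels.)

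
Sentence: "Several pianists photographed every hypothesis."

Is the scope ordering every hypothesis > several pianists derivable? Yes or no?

Yes

*every hypothesis* and *several pianists* are in the same minimal clause.
Clause-internal QR can adjoin the lower DP above the subject, yielding the inverse reading.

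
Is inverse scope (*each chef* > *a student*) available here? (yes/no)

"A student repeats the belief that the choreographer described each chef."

No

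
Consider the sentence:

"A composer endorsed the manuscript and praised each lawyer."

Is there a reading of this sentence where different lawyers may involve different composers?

This is the *each lawyer* > *a composer* reading.
*each lawyer* sits inside one conjunct of the coordinate structure (*praised each lawyer*).
Coordinate structures are islands for non-across-the-board movement, QR included.
There is no licit LF on which *each lawyer* c-commands *a composer*.

No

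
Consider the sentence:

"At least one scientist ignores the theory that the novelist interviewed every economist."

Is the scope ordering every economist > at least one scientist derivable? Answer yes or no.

The target quantifier *every economist* is part of the complex NP *the theory that the novelist interviewed every economist*.
Noun-complement clauses are scope islands (the Complex NP Constraint): a quantifier inside one cannot scope into the matrix.
Hence only narrow scope for *every economist* (under *at least one scientist*) survives.

No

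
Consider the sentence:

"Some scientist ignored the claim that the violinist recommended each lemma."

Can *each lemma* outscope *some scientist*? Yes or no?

No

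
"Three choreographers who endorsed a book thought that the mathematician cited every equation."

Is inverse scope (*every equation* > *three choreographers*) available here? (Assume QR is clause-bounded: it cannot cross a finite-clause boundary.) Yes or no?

Structurally, *every equation* is inside the finite complement clause *that the mathematician cited every equation*.
Finite CP is the ceiling for QR here, by assumption.
The inverse ordering *every equation* > *three choreographers* is therefore underivable.

No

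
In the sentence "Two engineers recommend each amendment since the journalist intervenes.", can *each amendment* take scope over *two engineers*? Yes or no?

The adjunct clause does not contain *each amendment*, which is the matrix object.
Ordinary QR to a clause-peripheral position gives the wide-scope LF for the lower DP.

Yes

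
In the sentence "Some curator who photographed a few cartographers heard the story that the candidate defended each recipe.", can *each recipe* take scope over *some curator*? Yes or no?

No

*each recipe* is embedded in the complex NP *the story that the candidate defended each recipe*.
Since the clause is the complement of a nominal head, the CNPC blocks scope extraction.
There is no licit LF on which *each recipe* c-commands *some curator*.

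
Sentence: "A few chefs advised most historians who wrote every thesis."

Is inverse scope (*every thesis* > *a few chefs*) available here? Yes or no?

No

*every thesis* is embedded in the relative clause *who wrote every thesis* modifying *most historians*.
A relative clause is a scope island — quantifier raising cannot cross its boundary.
So *every thesis* cannot raise high enough to outscope *a few chefs*; only the surface ordering *a few chefs* > *every thesis* is available.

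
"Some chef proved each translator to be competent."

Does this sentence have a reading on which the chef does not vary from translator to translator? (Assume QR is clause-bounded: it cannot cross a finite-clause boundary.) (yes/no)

The paraphrase describes the scope ordering *some chef* > *each translator*.
That is the surface-scope ordering, which is always one of the available readings — island constraints only ever restrict inverse scope.

Yes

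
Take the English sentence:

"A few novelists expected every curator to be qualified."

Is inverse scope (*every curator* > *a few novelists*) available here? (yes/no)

Yes

*every curator* is the subject of an ECM infinitive — the infinitival complement of an ECM verb is not a scope island, so *every curator* can raise into the matrix clause.
With no island boundary between them, the object can take inverse scope over the subject via ordinary QR within the clause.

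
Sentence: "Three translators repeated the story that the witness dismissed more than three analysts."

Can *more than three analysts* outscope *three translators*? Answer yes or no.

No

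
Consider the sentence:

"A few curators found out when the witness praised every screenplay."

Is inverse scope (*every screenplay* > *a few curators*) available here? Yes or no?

No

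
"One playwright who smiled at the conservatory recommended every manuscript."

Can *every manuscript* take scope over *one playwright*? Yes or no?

The RC *who smiled at the conservatory* is an island, but *every manuscript* is not inside it — it is the matrix object, a clausemate of *one playwright*.
Clause-internal QR can adjoin the lower DP above the subject, yielding the inverse reading.
Both orderings are possible: *one playwright* > *every manuscript* and *every manuscript* > *one playwright*.

Yes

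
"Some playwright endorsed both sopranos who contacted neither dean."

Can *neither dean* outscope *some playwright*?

*neither dean* occurs within the relative clause *who contacted neither dean* modifying *both sopranos*.
The relative clause forms an island for QR, so the quantifier is confined to the head noun's restrictor.
There is no licit LF on which *neither dean* c-commands *some playwright*.
(Only the surface reading survives: one fixed playwright with respect to all the relevant deans.)

No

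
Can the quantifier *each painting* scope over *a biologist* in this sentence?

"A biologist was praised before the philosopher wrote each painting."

*each painting* occurs within the adjunct clause *before the philosopher wrote each painting*.
The adjunct-island constraint bars QR out of an adverbial clause.
So *each painting* cannot raise high enough to outscope *a biologist*; only the surface ordering *a biologist* > *each painting* is available.
(Only the surface reading survives: one fixed biologist with respect to all the relevant paintings.)

No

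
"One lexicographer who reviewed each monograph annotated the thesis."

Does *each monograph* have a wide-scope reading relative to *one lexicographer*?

*each monograph* occurs within the relative clause *who reviewed each monograph*.
Relative clauses are scope islands: a quantifier cannot QR out of a relative clause to take scope in the matrix clause.
The inverse ordering *each monograph* > *one lexicographer* is therefore underivable.

No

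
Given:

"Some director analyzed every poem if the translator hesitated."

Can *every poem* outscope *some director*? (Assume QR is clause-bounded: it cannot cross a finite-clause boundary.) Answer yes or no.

Yes

Neither queried DP is inside the adjunct, so the adjunct-island constraint does not apply.
Clause-internal QR can adjoin the lower DP above the subject, yielding the inverse reading.
The sentence is scopally ambiguous between *some director* > *every poem* and *every poem* > *some director*.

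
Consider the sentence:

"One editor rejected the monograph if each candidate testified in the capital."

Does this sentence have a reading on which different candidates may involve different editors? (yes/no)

The described interpretation is the *each candidate* > *one editor* scoping.
The target quantifier *each candidate* is part of the adjunct clause *if each candidate testified in the capital*.
Since the clause is an adjunct (not a complement), the Adjunct Condition blocks QR across its edge.
So the wide-scope reading for *each candidate* is blocked.
(Only the surface reading survives: one fixed editor with respect to all the relevant candidates.)

No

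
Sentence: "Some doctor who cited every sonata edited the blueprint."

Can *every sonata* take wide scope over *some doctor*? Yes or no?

No

Structurally, *every sonata* is inside the relative clause *who cited every sonata*.
Relative clauses block scope extraction: QR cannot target a position outside the modified NP.
So the wide-scope reading for *every sonata* is blocked.
(Only the surface reading survives: one fixed doctor with respect to all the relevant sonatas.)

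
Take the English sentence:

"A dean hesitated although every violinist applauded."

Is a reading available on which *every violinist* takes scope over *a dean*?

*every violinist* occurs within the adjunct clause *although every violinist applauded*.
Adverbial clauses are not L-marked, so they are barriers for QR — the quantifier cannot escape the adjunct.
There is no licit LF on which *every violinist* c-commands *a dean*.
(Only the surface reading survives: one fixed dean with respect to all the relevant violinists.)

No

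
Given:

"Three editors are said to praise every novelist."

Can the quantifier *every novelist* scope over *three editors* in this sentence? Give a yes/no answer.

*every novelist* is the object of the infinitival complement of a raising predicate; raising infinitives are transparent for QR, so the two DPs are in effect clausemates.
With no island boundary between them, the object can take inverse scope over the subject via ordinary QR within the clause.

Yes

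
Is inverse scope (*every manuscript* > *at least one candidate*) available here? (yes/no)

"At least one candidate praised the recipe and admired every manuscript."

No

*every manuscript* occurs within one conjunct of the coordinate structure (*admired every manuscript*).
The Coordinate Structure Constraint blocks movement (including QR) out of a single conjunct.
There is no licit LF on which *every manuscript* c-commands *at least one candidate*.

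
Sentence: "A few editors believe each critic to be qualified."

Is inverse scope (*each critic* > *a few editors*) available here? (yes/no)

The ECM infinitive is scope-transparent — *each critic* is free to raise above *a few editors*.
No island intervenes, so both surface and inverse scope are derivable.

Yes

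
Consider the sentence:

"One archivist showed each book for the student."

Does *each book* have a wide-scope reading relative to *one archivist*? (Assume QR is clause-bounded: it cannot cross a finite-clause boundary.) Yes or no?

Both DPs are arguments of the same predicate; there is no clause or island boundary between them.
Since no island is crossed, the inverse ordering is licensed alongside surface scope.

Yes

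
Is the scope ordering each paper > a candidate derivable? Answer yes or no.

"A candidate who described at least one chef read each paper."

Yes

*each paper* is a matrix argument; only *a candidate* is modified by the relative clause *who described at least one chef*, so the RC island is irrelevant to the target quantifier.
With no island boundary between them, the object can take inverse scope over the subject via ordinary QR within the clause.
The sentence is scopally ambiguous between *a candidate* > *each paper* and *each paper* > *a candidate*.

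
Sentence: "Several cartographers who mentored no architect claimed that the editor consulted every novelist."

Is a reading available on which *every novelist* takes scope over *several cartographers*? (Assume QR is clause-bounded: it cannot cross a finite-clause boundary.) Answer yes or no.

Structurally, *every novelist* is inside the finite complement clause *that the editor consulted every novelist*.
With QR restricted to its own tensed clause, the embedded quantifier cannot reach a matrix scope position.
So the wide-scope reading for *every novelist* is blocked.

No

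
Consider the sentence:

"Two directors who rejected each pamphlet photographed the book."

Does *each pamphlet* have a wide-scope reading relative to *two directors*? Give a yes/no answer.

The DP *each pamphlet* is contained in the relative clause *who rejected each pamphlet*.
Quantifiers inside a relative clause are trapped there; the RC boundary blocks QR.
There is no licit LF on which *each pamphlet* c-commands *two directors*.

No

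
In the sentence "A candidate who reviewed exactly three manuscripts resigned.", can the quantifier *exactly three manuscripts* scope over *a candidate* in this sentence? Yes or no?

The target quantifier *exactly three manuscripts* is part of the relative clause *who reviewed exactly three manuscripts*.
Relative clauses block scope extraction: QR cannot target a position outside the modified NP.
So *exactly three manuscripts* cannot raise to a position above *a candidate*.
(Only the surface reading survives: one fixed candidate with respect to all the relevant manuscripts.)

No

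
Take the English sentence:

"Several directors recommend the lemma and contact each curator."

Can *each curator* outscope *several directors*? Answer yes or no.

No

The DP *each curator* is contained in one conjunct of the coordinate structure (*contact each curator*).
QR out of a conjunct would have to apply non-ATB, which the CSC forbids.
*each curator* is confined to the island and cannot take scope over *several directors*.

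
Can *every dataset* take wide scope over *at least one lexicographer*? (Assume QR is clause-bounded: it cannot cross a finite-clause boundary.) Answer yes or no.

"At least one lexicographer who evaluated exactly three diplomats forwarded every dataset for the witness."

*every dataset* sits in the matrix clause, not in the relative clause on *at least one lexicographer*.
Nothing blocks QR of the lower DP to a position above the higher one, so inverse scope is available.
The sentence is scopally ambiguous between *at least one lexicographer* > *every dataset* and *every dataset* > *at least one lexicographer*.

Yes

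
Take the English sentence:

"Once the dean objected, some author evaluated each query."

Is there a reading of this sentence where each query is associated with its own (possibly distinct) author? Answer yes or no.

Yes

This is the *each query* > *some author* reading.
The adjunct island is irrelevant here — *each query* and *some author* are both in the matrix clause.
Ordinary QR to a clause-peripheral position gives the wide-scope LF for the lower DP.
So *each query* > *some author* is among the available readings.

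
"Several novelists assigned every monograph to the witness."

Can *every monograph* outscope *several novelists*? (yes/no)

*every monograph* and *several novelists* are in the same minimal clause.
Ordinary QR to a clause-peripheral position gives the wide-scope LF for the lower DP.
So *every monograph* > *several novelists* is among the available readings.

Yes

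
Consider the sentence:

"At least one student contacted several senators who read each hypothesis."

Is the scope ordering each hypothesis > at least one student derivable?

No

*each hypothesis* sits inside the relative clause *who read each hypothesis* modifying *several senators*.
Quantifiers inside a relative clause are trapped there; the RC boundary blocks QR.
The inverse ordering *each hypothesis* > *at least one student* is therefore underivable.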